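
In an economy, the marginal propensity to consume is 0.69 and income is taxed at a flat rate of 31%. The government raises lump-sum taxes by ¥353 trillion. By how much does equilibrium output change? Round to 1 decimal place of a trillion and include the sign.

A lump-sum tax change of +¥353 trillion shifts disposable income by −¥353 trillion; first-round consumption changes by −c × ΔT = −0.69 × (+¥353 trillion) = −¥243.57 trillion.
Expenditure multiplier = 1/(1 − c(1−t)) = 1/(1 − 0.69×0.69) = 1/0.5239 ≈ 1.909.
The tax multiplier is −c × k ≈ −1.317, so ΔY = k × (−c·ΔT) = (−¥243.57 trillion) / 0.5239 ≈ −¥464.9 trillion.

−¥464.9 trillion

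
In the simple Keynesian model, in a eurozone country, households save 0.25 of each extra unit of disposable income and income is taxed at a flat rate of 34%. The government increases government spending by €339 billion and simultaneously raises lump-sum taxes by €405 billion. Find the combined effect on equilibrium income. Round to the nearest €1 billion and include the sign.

+€70 billion

MPC = 1 − MPS = 1 − 0.25 = 0.75.
Expenditure multiplier = 1/(1 − c(1−t)) = 1/(1 − 0.75×0.66) = 1/0.505 ≈ 1.98.
ΔG contributes k·ΔG = (+€339 billion) / 0.505 ≈ +€671.3 billion.
ΔT of +€405 billion changes first-round spending by −c·ΔT = −€303.75 billion, contributing k·(−c·ΔT) = (−€303.75 billion) / 0.505 ≈ −€601.5 billion.
Net ΔY = k(ΔG − c·ΔT) = (+€35.25 billion) / 0.505 ≈ +€70 billion.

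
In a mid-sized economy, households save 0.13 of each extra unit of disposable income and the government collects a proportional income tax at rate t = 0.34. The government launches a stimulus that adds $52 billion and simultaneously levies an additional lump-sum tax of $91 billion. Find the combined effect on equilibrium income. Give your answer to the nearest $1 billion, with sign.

MPC = 1 − MPS = 1 − 0.13 = 0.87.
Expenditure multiplier = 1/(1 − c(1−t)) = 1/(1 − 0.87×0.66) = 1/0.4258 ≈ 2.349.
ΔG contributes k·ΔG = (+$52 billion) / 0.4258 ≈ +$122.1 billion.
ΔT of +$91 billion changes first-round spending by −c·ΔT = −$79.17 billion, contributing k·(−c·ΔT) = (−$79.17 billion) / 0.4258 ≈ −$185.9 billion.
Net ΔY = k(ΔG − c·ΔT) = (−$27.17 billion) / 0.4258 ≈ −$64 billion.

−$64 billion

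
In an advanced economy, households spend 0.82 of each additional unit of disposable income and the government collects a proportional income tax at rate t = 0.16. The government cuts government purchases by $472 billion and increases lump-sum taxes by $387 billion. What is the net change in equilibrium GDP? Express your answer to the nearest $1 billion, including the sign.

−$2,536 billion

Expenditure multiplier = 1/(1 − c(1−t)) = 1/(1 − 0.82×0.84) = 1/0.3112 ≈ 3.213.
ΔG contributes k·ΔG = (−$472 billion) / 0.3112 ≈ −$1,516.7 billion.
ΔT of +$387 billion changes first-round spending by −c·ΔT = −$317.34 billion, contributing k·(−c·ΔT) = (−$317.34 billion) / 0.3112 ≈ −$1,019.7 billion.
Net ΔY = k(ΔG − c·ΔT) = (−$789.34 billion) / 0.3112 ≈ −$2,536 billion.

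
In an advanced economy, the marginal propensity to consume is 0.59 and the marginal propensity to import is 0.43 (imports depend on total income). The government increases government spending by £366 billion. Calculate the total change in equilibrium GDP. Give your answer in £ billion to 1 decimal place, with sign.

+£435.7 billion

Expenditure multiplier = 1/(1 − c + m) = 1/(1 − 0.59 + 0.43) = 1/0.84 ≈ 1.19.
ΔY = k × ΔG = (+£366 billion) / 0.84 ≈ +£435.7 billion.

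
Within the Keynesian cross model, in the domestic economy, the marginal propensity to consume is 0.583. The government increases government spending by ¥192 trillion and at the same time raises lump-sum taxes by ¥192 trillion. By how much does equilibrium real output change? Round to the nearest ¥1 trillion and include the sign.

Expenditure multiplier = 1/(1 − MPC) = 1/(1 − 0.583) = 1/0.417 ≈ 2.398.
ΔG contributes k·ΔG = (+¥192 trillion) / 0.417 ≈ +¥460.4 trillion.
ΔT of +¥192 trillion changes first-round spending by −c·ΔT = −¥111.936 trillion, contributing k·(−c·ΔT) = (−¥111.936 trillion) / 0.417 ≈ −¥268.4 trillion.
With ΔG = ΔT and no other leakages, the balanced-budget multiplier is 1, so ΔY = ΔG = +¥192 trillion.

+¥192 trillion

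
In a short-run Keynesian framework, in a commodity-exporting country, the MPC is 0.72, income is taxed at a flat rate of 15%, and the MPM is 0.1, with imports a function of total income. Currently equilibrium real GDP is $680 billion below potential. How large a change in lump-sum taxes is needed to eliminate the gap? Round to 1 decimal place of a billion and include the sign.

Spending multiplier = 1/(1 − c(1−t) + m) = 1/(1 − 0.72×0.85 + 0.1) = 1/0.488 ≈ 2.049.
Tax multiplier = −c·k = −0.72/0.488 ≈ −1.475. Need ΔY = +$680 billion, so ΔT = ΔY/(−c·k) = −(+$680 billion) × 0.488 / 0.72 ≈ −$460.9 billion.
The government should cut lump-sum taxes by $460.9 billion.

−$460.9 billion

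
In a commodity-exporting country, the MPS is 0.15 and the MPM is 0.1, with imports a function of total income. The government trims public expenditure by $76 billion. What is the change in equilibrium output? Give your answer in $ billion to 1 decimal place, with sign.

MPC = 1 − MPS = 1 − 0.15 = 0.85.
Spending multiplier = 1/(1 − c + m) = 1/(1 − 0.85 + 0.1) = 1/0.25 = 4.
ΔY = k × ΔG = (−$76 billion) / 0.25 = −$304 billion.

−$304.0 billion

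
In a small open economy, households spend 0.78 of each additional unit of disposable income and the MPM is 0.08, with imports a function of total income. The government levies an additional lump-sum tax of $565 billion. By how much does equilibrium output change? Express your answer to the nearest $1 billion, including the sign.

A lump-sum tax change of +$565 billion shifts disposable income by −$565 billion; first-round consumption changes by −c × ΔT = −0.78 × (+$565 billion) = −$440.7 billion.
Expenditure multiplier = 1/(1 − c + m) = 1/(1 − 0.78 + 0.08) = 1/0.3 ≈ 3.333.
The tax multiplier is −c × k = −2.6, so ΔY = k × (−c·ΔT) = (−$440.7 billion) / 0.3 = −$1,469 billion.

−$1,469 billion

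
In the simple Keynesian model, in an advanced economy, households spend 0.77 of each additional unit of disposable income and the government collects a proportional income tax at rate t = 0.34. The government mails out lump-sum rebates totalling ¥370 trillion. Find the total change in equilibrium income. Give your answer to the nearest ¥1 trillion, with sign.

A lump-sum tax change of −¥370 trillion shifts disposable income by +¥370 trillion; first-round consumption changes by −c × ΔT = −0.77 × (−¥370 trillion) = +¥284.9 trillion.
Expenditure multiplier = 1/(1 − c(1−t)) = 1/(1 − 0.77×0.66) = 1/0.4918 ≈ 2.033.
The tax multiplier is −c × k ≈ −1.566, so ΔY = k × (−c·ΔT) = (+¥284.9 trillion) / 0.4918 ≈ +¥579 trillion.

+¥579 trillion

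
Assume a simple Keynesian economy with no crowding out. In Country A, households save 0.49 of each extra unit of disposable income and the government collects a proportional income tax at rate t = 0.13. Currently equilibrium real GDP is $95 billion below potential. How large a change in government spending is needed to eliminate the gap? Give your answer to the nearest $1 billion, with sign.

+$53 billion

MPC = 1 − MPS = 1 − 0.49 = 0.51.
Spending multiplier = 1/(1 − c(1−t)) = 1/(1 − 0.51×0.87) = 1/0.5563 ≈ 1.798.
Need ΔY = +$95 billion, so ΔG = ΔY/k = (+$95 billion) × 0.5563 ≈ +$53 billion.
The government should increase government spending by $53 billion.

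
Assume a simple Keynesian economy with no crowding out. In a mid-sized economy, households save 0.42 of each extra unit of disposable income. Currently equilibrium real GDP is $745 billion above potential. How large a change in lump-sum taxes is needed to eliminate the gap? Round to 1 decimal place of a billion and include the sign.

+$539.5 billion

MPC = 1 − MPS = 1 − 0.42 = 0.58.
Spending multiplier = 1/(1 − MPC) = 1/(1 − 0.58) = 1/0.42 ≈ 2.381.
Tax multiplier = −c·k = −0.58/0.42 ≈ −1.381. Need ΔY = −$745 billion, so ΔT = ΔY/(−c·k) = −(−$745 billion) × 0.42 / 0.58 ≈ +$539.5 billion.
The government should raise lump-sum taxes by $539.5 billion.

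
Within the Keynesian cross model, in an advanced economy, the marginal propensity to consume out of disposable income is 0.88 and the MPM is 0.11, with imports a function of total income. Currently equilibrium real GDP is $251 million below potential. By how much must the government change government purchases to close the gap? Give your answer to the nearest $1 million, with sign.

+$58 million

Spending multiplier = 1/(1 − c + m) = 1/(1 − 0.88 + 0.11) = 1/0.23 ≈ 4.348.
Need ΔY = +$251 million, so ΔG = ΔY/k = (+$251 million) × 0.23 ≈ +$58 million.
The government should increase government purchases by $58 million.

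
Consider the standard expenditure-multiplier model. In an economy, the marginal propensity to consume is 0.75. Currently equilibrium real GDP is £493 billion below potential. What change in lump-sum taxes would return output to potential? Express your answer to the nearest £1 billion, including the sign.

−£164 billion

Spending multiplier = 1/(1 − MPC) = 1/(1 − 0.75) = 1/0.25 = 4.
Tax multiplier = −c·k = −0.75/0.25 = −3. Need ΔY = +£493 billion, so ΔT = ΔY/(−c·k) = −(+£493 billion) × 0.25 / 0.75 ≈ −£164 billion.
The government should cut lump-sum taxes by £164 billion.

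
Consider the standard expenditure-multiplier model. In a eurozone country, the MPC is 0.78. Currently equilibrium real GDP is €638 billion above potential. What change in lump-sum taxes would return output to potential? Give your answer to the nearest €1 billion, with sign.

+€180 billion

Spending multiplier = 1/(1 − MPC) = 1/(1 − 0.78) = 1/0.22 ≈ 4.545.
Tax multiplier = −c·k = −0.78/0.22 ≈ −3.545. Need ΔY = −€638 billion, so ΔT = ΔY/(−c·k) = −(−€638 billion) × 0.22 / 0.78 ≈ +€180 billion.
The government should raise lump-sum taxes by €180 billion.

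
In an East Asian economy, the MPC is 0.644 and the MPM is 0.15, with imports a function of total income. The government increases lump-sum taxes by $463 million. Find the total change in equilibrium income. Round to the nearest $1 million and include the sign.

−$589 million

A lump-sum tax change of +$463 million shifts disposable income by −$463 million; first-round consumption changes by −c × ΔT = −0.644 × (+$463 million) = −$298.172 million.
Expenditure multiplier = 1/(1 − c + m) = 1/(1 − 0.644 + 0.15) = 1/0.506 ≈ 1.976.
The tax multiplier is −c × k ≈ −1.273, so ΔY = k × (−c·ΔT) = (−$298.172 million) / 0.506 ≈ −$589 million.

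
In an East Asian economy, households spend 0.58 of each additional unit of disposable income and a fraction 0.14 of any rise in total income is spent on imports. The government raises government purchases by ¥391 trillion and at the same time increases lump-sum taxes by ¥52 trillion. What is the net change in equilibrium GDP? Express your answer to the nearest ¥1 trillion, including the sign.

Expenditure multiplier = 1/(1 − c + m) = 1/(1 − 0.58 + 0.14) = 1/0.56 ≈ 1.786.
ΔG contributes k·ΔG = (+¥391 trillion) / 0.56 ≈ +¥698.2 trillion.
ΔT of +¥52 trillion changes first-round spending by −c·ΔT = −¥30.16 trillion, contributing k·(−c·ΔT) = (−¥30.16 trillion) / 0.56 ≈ −¥53.9 trillion.
Net ΔY = k(ΔG − c·ΔT) = (+¥360.84 trillion) / 0.56 ≈ +¥644 trillion.

+¥644 trillion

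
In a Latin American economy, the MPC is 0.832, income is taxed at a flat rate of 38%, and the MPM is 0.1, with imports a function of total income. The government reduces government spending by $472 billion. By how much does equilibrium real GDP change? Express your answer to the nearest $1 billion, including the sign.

Expenditure multiplier = 1/(1 − c(1−t) + m) = 1/(1 − 0.832×0.62 + 0.1) = 1/0.58416 ≈ 1.712.
ΔY = k × ΔG = (−$472 billion) / 0.58416 ≈ −$808 billion.

−$808 billion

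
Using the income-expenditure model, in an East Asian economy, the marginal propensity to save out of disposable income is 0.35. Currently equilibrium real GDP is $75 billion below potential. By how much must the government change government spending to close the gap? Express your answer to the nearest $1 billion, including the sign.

MPC = 1 − MPS = 1 − 0.35 = 0.65.
Spending multiplier = 1/(1 − MPC) = 1/(1 − 0.65) = 1/0.35 ≈ 2.857.
Need ΔY = +$75 billion, so ΔG = ΔY/k = (+$75 billion) × 0.35 ≈ +$26 billion.
The government should increase government spending by $26 billion.

+$26 billion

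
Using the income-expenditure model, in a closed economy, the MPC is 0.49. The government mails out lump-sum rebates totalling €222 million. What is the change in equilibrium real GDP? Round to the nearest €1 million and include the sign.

+€213 million

A lump-sum tax change of −€222 million shifts disposable income by +€222 million; first-round consumption changes by −c × ΔT = −0.49 × (−€222 million) = +€108.78 million.
Expenditure multiplier = 1/(1 − MPC) = 1/(1 − 0.49) = 1/0.51 ≈ 1.961.
The tax multiplier is −c × k ≈ −0.961, so ΔY = k × (−c·ΔT) = (+€108.78 million) / 0.51 ≈ +€213 million.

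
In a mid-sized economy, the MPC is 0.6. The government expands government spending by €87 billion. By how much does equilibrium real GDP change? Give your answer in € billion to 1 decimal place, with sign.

Government-spending multiplier = 1/(1 − MPC) = 1/(1 − 0.6) = 1/0.4 = 2.5.
ΔY = k × ΔG = (+€87 billion) / 0.4 = +€217.5 billion.

+€217.5 billion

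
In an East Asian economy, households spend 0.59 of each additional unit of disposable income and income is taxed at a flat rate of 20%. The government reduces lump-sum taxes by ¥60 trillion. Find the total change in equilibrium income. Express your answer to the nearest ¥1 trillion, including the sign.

A lump-sum tax change of −¥60 trillion shifts disposable income by +¥60 trillion; first-round consumption changes by −c × ΔT = −0.59 × (−¥60 trillion) = +¥35.4 trillion.
Expenditure multiplier = 1/(1 − c(1−t)) = 1/(1 − 0.59×0.8) = 1/0.528 ≈ 1.894.
The tax multiplier is −c × k ≈ −1.117, so ΔY = k × (−c·ΔT) = (+¥35.4 trillion) / 0.528 ≈ +¥67 trillion.

+¥67 trillion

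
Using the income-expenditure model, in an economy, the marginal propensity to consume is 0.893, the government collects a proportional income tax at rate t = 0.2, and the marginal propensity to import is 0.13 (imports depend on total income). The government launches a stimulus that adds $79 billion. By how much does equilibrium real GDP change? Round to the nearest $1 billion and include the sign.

Spending multiplier = 1/(1 − c(1−t) + m) = 1/(1 − 0.893×0.8 + 0.13) = 1/0.4156 ≈ 2.406.
ΔY = k × ΔG = (+$79 billion) / 0.4156 ≈ +$190 billion.

+$190 billion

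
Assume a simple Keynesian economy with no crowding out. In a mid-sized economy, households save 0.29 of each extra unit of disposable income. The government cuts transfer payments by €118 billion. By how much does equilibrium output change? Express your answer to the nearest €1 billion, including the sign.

MPC = 1 − MPS = 1 − 0.29 = 0.71.
The transfer change shifts disposable income by −€118 billion, so first-round consumption changes by c·ΔTR = 0.71 × (−€118 billion) = −€83.78 billion.
Expenditure multiplier = 1/(1 − MPC) = 1/(1 − 0.71) = 1/0.29 ≈ 3.448.
The transfer multiplier is c × k ≈ 2.448, so ΔY = k × (c·ΔTR) = (−€83.78 billion) / 0.29 ≈ −€289 billion.

−€289 billion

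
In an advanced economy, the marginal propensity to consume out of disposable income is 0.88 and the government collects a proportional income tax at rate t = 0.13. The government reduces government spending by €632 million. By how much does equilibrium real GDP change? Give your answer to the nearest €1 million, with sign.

−€2,696 million

Expenditure multiplier = 1/(1 − c(1−t)) = 1/(1 − 0.88×0.87) = 1/0.2344 ≈ 4.266.
ΔY = k × ΔG = (−€632 million) / 0.2344 ≈ −€2,696 million.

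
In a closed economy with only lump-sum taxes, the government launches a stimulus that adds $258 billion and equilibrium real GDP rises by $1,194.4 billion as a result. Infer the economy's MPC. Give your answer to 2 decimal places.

Implied spending multiplier k = ΔY/ΔG = 1,194.4/258 ≈ 4.6295.
Since k = 1/(1 − MPC), MPC = 1 − 1/k = 1 − ΔG/ΔY = 1 − 258/1,194.4 ≈ 0.78.

0.78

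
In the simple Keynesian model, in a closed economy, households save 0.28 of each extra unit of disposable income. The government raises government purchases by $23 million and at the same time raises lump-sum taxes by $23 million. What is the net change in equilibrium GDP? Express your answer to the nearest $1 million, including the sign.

+$23 million

MPC = 1 − MPS = 1 − 0.28 = 0.72.
Expenditure multiplier = 1/(1 − MPC) = 1/(1 − 0.72) = 1/0.28 ≈ 3.571.
ΔG contributes k·ΔG = (+$23 million) / 0.28 ≈ +$82.1 million.
ΔT of +$23 million changes first-round spending by −c·ΔT = −$16.56 million, contributing k·(−c·ΔT) = (−$16.56 million) / 0.28 ≈ −$59.1 million.
With ΔG = ΔT and no other leakages, the balanced-budget multiplier is 1, so ΔY = ΔG = +$23 million.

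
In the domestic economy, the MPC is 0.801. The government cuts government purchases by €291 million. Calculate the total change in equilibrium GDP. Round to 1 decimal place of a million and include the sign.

Government-spending multiplier = 1/(1 − MPC) = 1/(1 − 0.801) = 1/0.199 ≈ 5.025.
ΔY = k × ΔG = (−€291 million) / 0.199 ≈ −€1,462.3 million.

−€1,462.3 million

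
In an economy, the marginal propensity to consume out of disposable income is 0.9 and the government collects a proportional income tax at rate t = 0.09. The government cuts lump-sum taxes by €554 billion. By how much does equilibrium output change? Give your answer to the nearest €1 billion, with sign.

A lump-sum tax change of −€554 billion shifts disposable income by +€554 billion; first-round consumption changes by −c × ΔT = −0.9 × (−€554 billion) = +€498.6 billion.
Expenditure multiplier = 1/(1 − c(1−t)) = 1/(1 − 0.9×0.91) = 1/0.181 ≈ 5.525.
The tax multiplier is −c × k ≈ −4.972, so ΔY = k × (−c·ΔT) = (+€498.6 billion) / 0.181 ≈ +€2,755 billion.

+€2,755 billion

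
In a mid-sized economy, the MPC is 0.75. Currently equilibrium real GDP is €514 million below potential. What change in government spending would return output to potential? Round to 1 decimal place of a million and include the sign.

Spending multiplier = 1/(1 − MPC) = 1/(1 − 0.75) = 1/0.25 = 4.
Need ΔY = +€514 million, so ΔG = ΔY/k = (+€514 million) × 0.25 = +€128.5 million.
The government should increase government spending by €128.5 million.

+€128.5 million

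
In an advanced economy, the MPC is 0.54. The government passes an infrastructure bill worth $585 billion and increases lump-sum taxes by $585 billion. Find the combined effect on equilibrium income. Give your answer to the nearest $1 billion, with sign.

Expenditure multiplier = 1/(1 − MPC) = 1/(1 − 0.54) = 1/0.46 ≈ 2.174.
ΔG contributes k·ΔG = (+$585 billion) / 0.46 ≈ +$1,271.7 billion.
ΔT of +$585 billion changes first-round spending by −c·ΔT = −$315.9 billion, contributing k·(−c·ΔT) = (−$315.9 billion) / 0.46 ≈ −$686.7 billion.
With ΔG = ΔT and no other leakages, the balanced-budget multiplier is 1, so ΔY = ΔG = +$585 billion.

+$585 billion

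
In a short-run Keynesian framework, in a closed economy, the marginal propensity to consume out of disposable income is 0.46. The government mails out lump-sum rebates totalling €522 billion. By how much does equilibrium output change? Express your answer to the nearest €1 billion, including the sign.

A lump-sum tax change of −€522 billion shifts disposable income by +€522 billion; first-round consumption changes by −c × ΔT = −0.46 × (−€522 billion) = +€240.12 billion.
Expenditure multiplier = 1/(1 − MPC) = 1/(1 − 0.46) = 1/0.54 ≈ 1.852.
The tax multiplier is −c × k ≈ −0.852, so ΔY = k × (−c·ΔT) = (+€240.12 billion) / 0.54 ≈ +€445 billion.

+€445 billion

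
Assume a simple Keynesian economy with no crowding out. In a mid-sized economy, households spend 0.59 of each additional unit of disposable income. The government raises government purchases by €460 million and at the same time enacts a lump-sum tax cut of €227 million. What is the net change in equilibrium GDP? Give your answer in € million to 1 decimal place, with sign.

+€1,448.6 million

Expenditure multiplier = 1/(1 − MPC) = 1/(1 − 0.59) = 1/0.41 ≈ 2.439.
ΔG contributes k·ΔG = (+€460 million) / 0.41 ≈ +€1,122 million.
ΔT of −€227 million changes first-round spending by −c·ΔT = +€133.93 million, contributing k·(−c·ΔT) = (+€133.93 million) / 0.41 ≈ +€326.7 million.
Net ΔY = k(ΔG − c·ΔT) = (+€593.93 million) / 0.41 ≈ +€1,448.6 million.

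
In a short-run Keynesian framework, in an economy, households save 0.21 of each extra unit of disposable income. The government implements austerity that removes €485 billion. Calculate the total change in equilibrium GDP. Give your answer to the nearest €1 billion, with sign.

MPC = 1 − MPS = 1 − 0.21 = 0.79.
Government-spending multiplier = 1/(1 − MPC) = 1/(1 − 0.79) = 1/0.21 ≈ 4.762.
ΔY = k × ΔG = (−€485 billion) / 0.21 ≈ −€2,310 billion.

−€2,310 billion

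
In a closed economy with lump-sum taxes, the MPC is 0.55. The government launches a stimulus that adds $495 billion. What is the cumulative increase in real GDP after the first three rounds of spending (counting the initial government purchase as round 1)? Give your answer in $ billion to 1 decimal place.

$917.0 billion

Round 1 adds ΔG = $495 billion; each later round is MPC = 0.55 times the previous.
After 3 rounds: 495 + 272.25 + 149.7375 = ΔG·(1 − c^3)/(1 − c) = 495 × (1 − 0.166375)/0.45 ≈ $917 billion.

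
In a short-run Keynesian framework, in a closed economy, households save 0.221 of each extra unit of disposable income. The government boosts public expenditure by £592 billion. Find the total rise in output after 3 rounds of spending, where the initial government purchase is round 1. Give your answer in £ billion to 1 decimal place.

MPC = 1 − MPS = 1 − 0.221 = 0.779.
Round 1 adds ΔG = £592 billion; each later round is MPC = 0.779 times the previous.
After 3 rounds: 592 + 461.168 + 359.249872 = ΔG·(1 − c^3)/(1 − c) = 592 × (1 − 0.472729139)/0.221 ≈ £1,412.4 billion.

£1,412.4 billion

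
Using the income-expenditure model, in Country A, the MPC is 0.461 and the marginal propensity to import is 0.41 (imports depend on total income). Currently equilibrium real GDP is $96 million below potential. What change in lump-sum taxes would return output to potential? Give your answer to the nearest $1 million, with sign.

Spending multiplier = 1/(1 − c + m) = 1/(1 − 0.461 + 0.41) = 1/0.949 ≈ 1.054.
Tax multiplier = −c·k = −0.461/0.949 ≈ −0.486. Need ΔY = +$96 million, so ΔT = ΔY/(−c·k) = −(+$96 million) × 0.949 / 0.461 ≈ −$198 million.
The government should cut lump-sum taxes by $198 million.

−$198 million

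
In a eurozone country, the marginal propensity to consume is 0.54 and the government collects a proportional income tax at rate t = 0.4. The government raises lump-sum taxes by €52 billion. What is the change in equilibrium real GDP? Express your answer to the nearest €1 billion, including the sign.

A lump-sum tax change of +€52 billion shifts disposable income by −€52 billion; first-round consumption changes by −c × ΔT = −0.54 × (+€52 billion) = −€28.08 billion.
Expenditure multiplier = 1/(1 − c(1−t)) = 1/(1 − 0.54×0.6) = 1/0.676 ≈ 1.479.
The tax multiplier is −c × k ≈ −0.799, so ΔY = k × (−c·ΔT) = (−€28.08 billion) / 0.676 ≈ −€42 billion.

−€42 billion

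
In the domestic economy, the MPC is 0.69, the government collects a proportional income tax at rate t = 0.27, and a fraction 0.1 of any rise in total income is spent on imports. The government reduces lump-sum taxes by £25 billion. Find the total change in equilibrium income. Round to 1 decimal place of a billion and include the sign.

+£28.9 billion

A lump-sum tax change of −£25 billion shifts disposable income by +£25 billion; first-round consumption changes by −c × ΔT = −0.69 × (−£25 billion) = +£17.25 billion.
Expenditure multiplier = 1/(1 − c(1−t) + m) = 1/(1 − 0.69×0.73 + 0.1) = 1/0.5963 ≈ 1.677.
The tax multiplier is −c × k ≈ −1.157, so ΔY = k × (−c·ΔT) = (+£17.25 billion) / 0.5963 ≈ +£28.9 billion.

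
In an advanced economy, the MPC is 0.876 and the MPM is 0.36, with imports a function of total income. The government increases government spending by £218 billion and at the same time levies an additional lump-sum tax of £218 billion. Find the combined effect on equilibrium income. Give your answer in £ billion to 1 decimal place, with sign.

Expenditure multiplier = 1/(1 − c + m) = 1/(1 − 0.876 + 0.36) = 1/0.484 ≈ 2.066.
ΔG contributes k·ΔG = (+£218 billion) / 0.484 ≈ +£450.4 billion.
ΔT of +£218 billion changes first-round spending by −c·ΔT = −£190.968 billion, contributing k·(−c·ΔT) = (−£190.968 billion) / 0.484 ≈ −£394.6 billion.
Net ΔY = k(ΔG − c·ΔT) = (+£27.032 billion) / 0.484 ≈ +£55.9 billion.

+£55.9 billion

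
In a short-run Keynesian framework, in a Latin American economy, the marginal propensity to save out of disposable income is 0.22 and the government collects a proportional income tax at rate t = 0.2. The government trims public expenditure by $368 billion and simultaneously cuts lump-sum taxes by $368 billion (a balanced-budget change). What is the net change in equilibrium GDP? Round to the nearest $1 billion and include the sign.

−$215 billion

MPC = 1 − MPS = 1 − 0.22 = 0.78.
Expenditure multiplier = 1/(1 − c(1−t)) = 1/(1 − 0.78×0.8) = 1/0.376 ≈ 2.66.
ΔG contributes k·ΔG = (−$368 billion) / 0.376 ≈ −$978.7 billion.
ΔT of −$368 billion changes first-round spending by −c·ΔT = +$287.04 billion, contributing k·(−c·ΔT) = (+$287.04 billion) / 0.376 ≈ +$763.4 billion.
Net ΔY = k(ΔG − c·ΔT) = (−$80.96 billion) / 0.376 ≈ −$215 billion.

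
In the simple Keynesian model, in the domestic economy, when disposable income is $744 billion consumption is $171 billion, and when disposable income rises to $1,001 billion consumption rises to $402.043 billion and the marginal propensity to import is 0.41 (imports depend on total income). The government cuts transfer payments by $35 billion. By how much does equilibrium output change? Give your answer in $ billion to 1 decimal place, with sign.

MPC = ΔC/ΔYd = (402.043 − 171)/(1,001 − 744) = 231.043/257 = 0.899.
The transfer change shifts disposable income by −$35 billion, so first-round consumption changes by c·ΔTR = 0.899 × (−$35 billion) = −$31.465 billion.
Expenditure multiplier = 1/(1 − c + m) = 1/(1 − 0.899 + 0.41) = 1/0.511 ≈ 1.957.
The transfer multiplier is c × k ≈ 1.759, so ΔY = k × (c·ΔTR) = (−$31.465 billion) / 0.511 ≈ −$61.6 billion.

−$61.6 billion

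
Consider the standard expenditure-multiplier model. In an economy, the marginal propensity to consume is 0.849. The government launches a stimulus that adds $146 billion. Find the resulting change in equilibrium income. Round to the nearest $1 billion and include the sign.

Spending multiplier = 1/(1 − MPC) = 1/(1 − 0.849) = 1/0.151 ≈ 6.623.
ΔY = k × ΔG = (+$146 billion) / 0.151 ≈ +$967 billion.

+$967 billion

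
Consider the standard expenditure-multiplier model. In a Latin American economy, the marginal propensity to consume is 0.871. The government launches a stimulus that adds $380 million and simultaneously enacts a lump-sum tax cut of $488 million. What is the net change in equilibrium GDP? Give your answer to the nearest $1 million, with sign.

Expenditure multiplier = 1/(1 − MPC) = 1/(1 − 0.871) = 1/0.129 ≈ 7.752.
ΔG contributes k·ΔG = (+$380 million) / 0.129 ≈ +$2,945.7 million.
ΔT of −$488 million changes first-round spending by −c·ΔT = +$425.048 million, contributing k·(−c·ΔT) = (+$425.048 million) / 0.129 ≈ +$3,294.9 million.
Net ΔY = k(ΔG − c·ΔT) = (+$805.048 million) / 0.129 ≈ +$6,241 million.

+$6,241 million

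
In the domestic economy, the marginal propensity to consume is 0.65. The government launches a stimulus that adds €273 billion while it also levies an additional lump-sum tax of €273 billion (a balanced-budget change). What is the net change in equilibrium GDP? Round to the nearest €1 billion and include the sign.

+€273 billion

Expenditure multiplier = 1/(1 − MPC) = 1/(1 − 0.65) = 1/0.35 ≈ 2.857.
ΔG contributes k·ΔG = (+€273 billion) / 0.35 = +€780 billion.
ΔT of +€273 billion changes first-round spending by −c·ΔT = −€177.45 billion, contributing k·(−c·ΔT) = (−€177.45 billion) / 0.35 = −€507 billion.
With ΔG = ΔT and no other leakages, the balanced-budget multiplier is 1, so ΔY = ΔG = +€273 billion.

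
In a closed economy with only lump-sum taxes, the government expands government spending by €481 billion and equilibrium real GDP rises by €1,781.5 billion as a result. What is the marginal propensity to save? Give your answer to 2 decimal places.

0.27

Implied spending multiplier k = ΔY/ΔG = 1,781.5/481 ≈ 3.7037.
Since k = 1/(1 − MPC), MPC = 1 − 1/k = 1 − ΔG/ΔY = 1 − 481/1,781.5 ≈ 0.73.
MPS = 1 − MPC = 0.27.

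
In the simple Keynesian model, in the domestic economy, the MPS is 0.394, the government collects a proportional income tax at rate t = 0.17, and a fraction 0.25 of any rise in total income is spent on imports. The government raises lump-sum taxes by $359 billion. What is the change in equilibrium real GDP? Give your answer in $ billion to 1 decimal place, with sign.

MPC = 1 − MPS = 1 − 0.394 = 0.606.
A lump-sum tax change of +$359 billion shifts disposable income by −$359 billion; first-round consumption changes by −c × ΔT = −0.606 × (+$359 billion) = −$217.554 billion.
Expenditure multiplier = 1/(1 − c(1−t) + m) = 1/(1 − 0.606×0.83 + 0.25) = 1/0.74702 ≈ 1.339.
The tax multiplier is −c × k ≈ −0.811, so ΔY = k × (−c·ΔT) = (−$217.554 billion) / 0.74702 ≈ −$291.2 billion.

−$291.2 billion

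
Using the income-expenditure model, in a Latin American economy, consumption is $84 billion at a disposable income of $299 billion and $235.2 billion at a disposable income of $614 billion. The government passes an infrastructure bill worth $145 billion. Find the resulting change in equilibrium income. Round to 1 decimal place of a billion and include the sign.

+$278.8 billion

MPC = ΔC/ΔYd = (235.2 − 84)/(614 − 299) = 151.2/315 = 0.48.
Spending multiplier = 1/(1 − MPC) = 1/(1 − 0.48) = 1/0.52 ≈ 1.923.
ΔY = k × ΔG = (+$145 billion) / 0.52 ≈ +$278.8 billion.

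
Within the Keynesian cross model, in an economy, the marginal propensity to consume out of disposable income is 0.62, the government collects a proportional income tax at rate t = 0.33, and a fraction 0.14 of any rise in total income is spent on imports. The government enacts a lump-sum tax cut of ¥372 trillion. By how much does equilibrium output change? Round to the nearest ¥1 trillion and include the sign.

A lump-sum tax change of −¥372 trillion shifts disposable income by +¥372 trillion; first-round consumption changes by −c × ΔT = −0.62 × (−¥372 trillion) = +¥230.64 trillion.
Expenditure multiplier = 1/(1 − c(1−t) + m) = 1/(1 − 0.62×0.67 + 0.14) = 1/0.7246 ≈ 1.38.
The tax multiplier is −c × k ≈ −0.856, so ΔY = k × (−c·ΔT) = (+¥230.64 trillion) / 0.7246 ≈ +¥318 trillion.

+¥318 trillion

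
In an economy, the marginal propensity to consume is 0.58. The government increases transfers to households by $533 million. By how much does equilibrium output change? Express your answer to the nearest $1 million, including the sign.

+$736 million

The transfer change shifts disposable income by +$533 million, so first-round consumption changes by c·ΔTR = 0.58 × (+$533 million) = +$309.14 million.
Expenditure multiplier = 1/(1 − MPC) = 1/(1 − 0.58) = 1/0.42 ≈ 2.381.
The transfer multiplier is c × k ≈ 1.381, so ΔY = k × (c·ΔTR) = (+$309.14 million) / 0.42 ≈ +$736 million.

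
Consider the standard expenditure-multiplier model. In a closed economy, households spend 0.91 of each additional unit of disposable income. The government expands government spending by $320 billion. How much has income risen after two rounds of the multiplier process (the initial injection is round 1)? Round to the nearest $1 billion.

Round 1 adds ΔG = $320 billion; each later round is MPC = 0.91 times the previous.
After 2 rounds: 320 + 291.2 = ΔG·(1 − c^2)/(1 − c) = 320 × (1 − 0.8281)/0.09 ≈ $611 billion.

$611 billion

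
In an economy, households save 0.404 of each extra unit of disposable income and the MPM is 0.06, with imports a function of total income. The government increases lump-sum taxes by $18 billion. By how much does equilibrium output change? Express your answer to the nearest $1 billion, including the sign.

MPC = 1 − MPS = 1 − 0.404 = 0.596.
A lump-sum tax change of +$18 billion shifts disposable income by −$18 billion; first-round consumption changes by −c × ΔT = −0.596 × (+$18 billion) = −$10.728 billion.
Expenditure multiplier = 1/(1 − c + m) = 1/(1 − 0.596 + 0.06) = 1/0.464 ≈ 2.155.
The tax multiplier is −c × k ≈ −1.284, so ΔY = k × (−c·ΔT) = (−$10.728 billion) / 0.464 ≈ −$23 billion.

−$23 billion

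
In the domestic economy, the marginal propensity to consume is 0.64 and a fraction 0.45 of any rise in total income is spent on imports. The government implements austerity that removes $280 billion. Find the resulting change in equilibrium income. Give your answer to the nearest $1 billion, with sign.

Government-spending multiplier = 1/(1 − c + m) = 1/(1 − 0.64 + 0.45) = 1/0.81 ≈ 1.235.
ΔY = k × ΔG = (−$280 billion) / 0.81 ≈ −$346 billion.

−$346 billion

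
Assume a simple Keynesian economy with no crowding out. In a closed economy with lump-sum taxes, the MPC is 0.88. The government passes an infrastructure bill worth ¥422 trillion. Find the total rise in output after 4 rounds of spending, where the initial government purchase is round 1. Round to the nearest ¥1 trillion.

¥1,408 trillion

Round 1 adds ΔG = ¥422 trillion; each later round is MPC = 0.88 times the previous.
After 4 rounds: 422 + 371.36 + 326.7968 + 287.581184 = ΔG·(1 − c^4)/(1 − c) = 422 × (1 − 0.59969536)/0.12 ≈ ¥1,408 trillion.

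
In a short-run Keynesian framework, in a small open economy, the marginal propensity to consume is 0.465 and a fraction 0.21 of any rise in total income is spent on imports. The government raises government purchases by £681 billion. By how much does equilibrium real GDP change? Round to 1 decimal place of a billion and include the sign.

+£914.1 billion

Spending multiplier = 1/(1 − c + m) = 1/(1 − 0.465 + 0.21) = 1/0.745 ≈ 1.342.
ΔY = k × ΔG = (+£681 billion) / 0.745 ≈ +£914.1 billion.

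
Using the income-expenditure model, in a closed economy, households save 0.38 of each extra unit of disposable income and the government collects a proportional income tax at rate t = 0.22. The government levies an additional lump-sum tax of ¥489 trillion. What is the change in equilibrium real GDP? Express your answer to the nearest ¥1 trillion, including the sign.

−¥587 trillion

MPC = 1 − MPS = 1 − 0.38 = 0.62.
A lump-sum tax change of +¥489 trillion shifts disposable income by −¥489 trillion; first-round consumption changes by −c × ΔT = −0.62 × (+¥489 trillion) = −¥303.18 trillion.
Expenditure multiplier = 1/(1 − c(1−t)) = 1/(1 − 0.62×0.78) = 1/0.5164 ≈ 1.936.
The tax multiplier is −c × k ≈ −1.201, so ΔY = k × (−c·ΔT) = (−¥303.18 trillion) / 0.5164 ≈ −¥587 trillion.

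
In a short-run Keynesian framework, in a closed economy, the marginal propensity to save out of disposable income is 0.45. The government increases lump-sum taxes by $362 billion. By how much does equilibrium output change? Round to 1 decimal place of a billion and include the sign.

−$442.4 billion

MPC = 1 − MPS = 1 − 0.45 = 0.55.
A lump-sum tax change of +$362 billion shifts disposable income by −$362 billion; first-round consumption changes by −c × ΔT = −0.55 × (+$362 billion) = −$199.1 billion.
Expenditure multiplier = 1/(1 − MPC) = 1/(1 − 0.55) = 1/0.45 ≈ 2.222.
The tax multiplier is −c × k ≈ −1.222, so ΔY = k × (−c·ΔT) = (−$199.1 billion) / 0.45 ≈ −$442.4 billion.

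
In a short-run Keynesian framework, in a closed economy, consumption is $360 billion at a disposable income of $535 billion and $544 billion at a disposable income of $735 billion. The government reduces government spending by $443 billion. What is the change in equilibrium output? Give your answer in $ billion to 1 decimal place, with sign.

−$5,537.5 billion

MPC = ΔC/ΔYd = (544 − 360)/(735 − 535) = 184/200 = 0.92.
Government-spending multiplier = 1/(1 − MPC) = 1/(1 − 0.92) = 1/0.08 = 12.5.
ΔY = k × ΔG = (−$443 billion) / 0.08 = −$5,537.5 billion.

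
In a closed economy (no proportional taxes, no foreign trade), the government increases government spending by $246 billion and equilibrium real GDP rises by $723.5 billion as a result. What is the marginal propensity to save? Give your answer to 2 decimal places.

0.34

Implied spending multiplier k = ΔY/ΔG = 723.5/246 ≈ 2.9411.
Since k = 1/(1 − MPC), MPC = 1 − 1/k = 1 − ΔG/ΔY = 1 − 246/723.5 ≈ 0.66.
MPS = 1 − MPC = 0.34.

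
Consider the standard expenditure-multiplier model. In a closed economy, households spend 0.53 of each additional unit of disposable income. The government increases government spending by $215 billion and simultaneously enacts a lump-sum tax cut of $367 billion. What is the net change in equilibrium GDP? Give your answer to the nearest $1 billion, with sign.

Expenditure multiplier = 1/(1 − MPC) = 1/(1 − 0.53) = 1/0.47 ≈ 2.128.
ΔG contributes k·ΔG = (+$215 billion) / 0.47 ≈ +$457.4 billion.
ΔT of −$367 billion changes first-round spending by −c·ΔT = +$194.51 billion, contributing k·(−c·ΔT) = (+$194.51 billion) / 0.47 ≈ +$413.9 billion.
Net ΔY = k(ΔG − c·ΔT) = (+$409.51 billion) / 0.47 ≈ +$871 billion.

+$871 billion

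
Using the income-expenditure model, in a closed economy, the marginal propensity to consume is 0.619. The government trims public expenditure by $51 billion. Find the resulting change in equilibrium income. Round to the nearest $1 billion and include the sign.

Spending multiplier = 1/(1 − MPC) = 1/(1 − 0.619) = 1/0.381 ≈ 2.625.
ΔY = k × ΔG = (−$51 billion) / 0.381 ≈ −$134 billion.

−$134 billion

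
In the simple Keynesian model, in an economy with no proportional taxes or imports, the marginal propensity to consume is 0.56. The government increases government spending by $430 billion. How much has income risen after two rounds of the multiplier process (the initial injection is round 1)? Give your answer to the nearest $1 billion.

Round 1 adds ΔG = $430 billion; each later round is MPC = 0.56 times the previous.
After 2 rounds: 430 + 240.8 = ΔG·(1 − c^2)/(1 − c) = 430 × (1 − 0.3136)/0.44 ≈ $671 billion.

$671 billion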